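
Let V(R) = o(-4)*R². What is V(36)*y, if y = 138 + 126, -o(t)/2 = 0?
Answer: 0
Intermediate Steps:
o(t) = 0 (o(t) = -2*0 = 0)
y = 264
V(R) = 0 (V(R) = 0*R² = 0)
V(36)*y = 0*264 = 0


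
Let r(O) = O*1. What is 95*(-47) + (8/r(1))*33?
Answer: -4201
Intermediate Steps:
r(O) = O
95*(-47) + (8/r(1))*33 = 95*(-47) + (8/1)*33 = -4465 + (8*1)*33 = -4465 + 8*33 = -4465 + 264 = -4201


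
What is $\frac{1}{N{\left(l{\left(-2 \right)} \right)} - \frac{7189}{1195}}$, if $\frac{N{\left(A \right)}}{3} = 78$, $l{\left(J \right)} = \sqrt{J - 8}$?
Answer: $\frac{1195}{272441} \approx 0.0043863$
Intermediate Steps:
$l{\left(J \right)} = \sqrt{-8 + J}$
$N{\left(A \right)} = 234$ ($N{\left(A \right)} = 3 \cdot 78 = 234$)
$\frac{1}{N{\left(l{\left(-2 \right)} \right)} - \frac{7189}{1195}} = \frac{1}{234 - \frac{7189}{1195}} = \frac{1}{\frac{272441}{1195}} = \frac{1195}{272441}$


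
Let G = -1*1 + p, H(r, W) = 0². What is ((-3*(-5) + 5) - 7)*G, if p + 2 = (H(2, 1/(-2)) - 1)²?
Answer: -26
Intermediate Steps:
H(r, W) = 0
p = -1 (p = -2 + (0 - 1)² = -2 + (-1)² = -2 + 1 = -1)
G = -2 (G = -1*1 - 1 = -1 - 1 = -2)
((-3*(-5) + 5) - 7)*G = ((-3*(-5) + 5) - 7)*(-2) = ((15 + 5) - 7)*(-2) = (20 - 7)*(-2) = 13*(-2) = -26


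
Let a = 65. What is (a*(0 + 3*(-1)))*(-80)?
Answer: 15600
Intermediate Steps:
(a*(0 + 3*(-1)))*(-80) = (65*(0 + 3*(-1)))*(-80) = (65*(0 - 3))*(-80) = (65*(-3))*(-80) = -195*(-80) = 15600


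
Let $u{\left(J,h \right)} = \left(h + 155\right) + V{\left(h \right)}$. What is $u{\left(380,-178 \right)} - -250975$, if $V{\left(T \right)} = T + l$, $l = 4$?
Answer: $250778$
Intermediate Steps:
$V{\left(T \right)} = 4 + T$ ($V{\left(T \right)} = T + 4 = 4 + T$)
$u{\left(J,h \right)} = 159 + 2 h$ ($u{\left(J,h \right)} = \left(h + 155\right) + \left(4 + h\right) = \left(155 + h\right) + \left(4 + h\right) = 159 + 2 h$)
$u{\left(380,-178 \right)} - -250975 = \left(159 + 2 \left(-178\right)\right) - -250975 = \left(159 - 356\right) + 250975 = -197 + 250975 = 250778$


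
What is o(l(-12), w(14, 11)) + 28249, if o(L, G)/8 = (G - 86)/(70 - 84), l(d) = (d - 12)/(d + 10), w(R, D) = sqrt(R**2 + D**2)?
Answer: 198087/7 - 4*sqrt(317)/7 ≈ 28288.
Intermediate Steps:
w(R, D) = sqrt(D**2 + R**2)
l(d) = (-12 + d)/(10 + d)
o(L, G) = 344/7 - 4*G/7 (o(L, G) = 8*((G - 86)/(70 - 84)) = 8*((-86 + G)/(-14)) = 8*((-86 + G)*(-1/14)) = 8*(43/7 - G/14) = 344/7 - 4*G/7)
o(l(-12), w(14, 11)) + 28249 = (344/7 - 4*sqrt(11**2 + 14**2)/7) + 28249 = (344/7 - 4*sqrt(121 + 196)/7) + 28249 = (344/7 - 4*sqrt(317)/7) + 28249 = 198087/7 - 4*sqrt(317)/7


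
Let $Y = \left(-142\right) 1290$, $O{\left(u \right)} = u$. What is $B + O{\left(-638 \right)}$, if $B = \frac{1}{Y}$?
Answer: $- \frac{116868841}{183180} \approx -638.0$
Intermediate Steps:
$Y = -183180$
$B = - \frac{1}{183180}$ ($B = \frac{1}{-183180} = - \frac{1}{183180} \approx -5.4591 \cdot 10^{-6}$)
$B + O{\left(-638 \right)} = - \frac{1}{183180} - 638 = - \frac{116868841}{183180}$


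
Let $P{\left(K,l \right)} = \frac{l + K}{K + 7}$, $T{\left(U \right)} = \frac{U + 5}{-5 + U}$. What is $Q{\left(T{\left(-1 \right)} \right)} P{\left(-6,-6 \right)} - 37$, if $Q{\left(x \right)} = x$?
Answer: $-29$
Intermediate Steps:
$T{\left(U \right)} = \frac{5 + U}{-5 + U}$
$P{\left(K,l \right)} = \frac{K + l}{7 + K}$
$Q{\left(T{\left(-1 \right)} \right)} P{\left(-6,-6 \right)} - 37 = \frac{5 - 1}{-5 - 1} \frac{-6 - 6}{7 - 6} - 37 = \frac{1}{-6} \cdot 4 \cdot 1^{-1} \left(-12\right) - 37 = \left(- \frac{1}{6}\right) 4 \cdot 1 \left(-12\right) - 37 = \left(- \frac{2}{3}\right) \left(-12\right) - 37 = 8 - 37 = -29$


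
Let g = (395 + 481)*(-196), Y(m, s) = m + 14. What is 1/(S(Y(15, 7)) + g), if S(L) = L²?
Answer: -1/170855 ≈ -5.8529e-6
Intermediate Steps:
Y(m, s) = 14 + m
g = -171696 (g = 876*(-196) = -171696)
1/(S(Y(15, 7)) + g) = 1/((14 + 15)² - 171696) = 1/(29² - 171696) = 1/(841 - 171696) = 1/(-170855) = -1/170855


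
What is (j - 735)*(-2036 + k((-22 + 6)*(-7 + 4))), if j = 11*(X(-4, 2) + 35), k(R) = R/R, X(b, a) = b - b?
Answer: 712250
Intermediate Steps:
X(b, a) = 0
k(R) = 1
j = 385 (j = 11*(0 + 35) = 11*35 = 385)
(j - 735)*(-2036 + k((-22 + 6)*(-7 + 4))) = (385 - 735)*(-2036 + 1) = -350*(-2035) = 712250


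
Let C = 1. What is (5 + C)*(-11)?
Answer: -66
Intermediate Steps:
(5 + C)*(-11) = (5 + 1)*(-11) = 6*(-11) = -66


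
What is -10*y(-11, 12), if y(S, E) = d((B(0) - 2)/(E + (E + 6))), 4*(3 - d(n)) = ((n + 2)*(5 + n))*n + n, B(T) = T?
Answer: -42871/1350 ≈ -31.756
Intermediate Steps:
d(n) = 3 - n/4 - n*(2 + n)*(5 + n)/4 (d(n) = 3 - (((n + 2)*(5 + n))*n + n)/4 = 3 - (((2 + n)*(5 + n))*n + n)/4 = 3 - (n*(2 + n)*(5 + n) + n)/4 = 3 - (n + n*(2 + n)*(5 + n))/4 = 3 + (-n/4 - n*(2 + n)*(5 + n)/4) = 3 - n/4 - n*(2 + n)*(5 + n)/4)
y(S, E) = 3 - 7/(6 + 2*E)² + 2/(6 + 2*E)³ + 11/(2*(6 + 2*E)) (y(S, E) = 3 - 11*(0 - 2)/(4*(E + (E + 6))) - 7*(0 - 2)²/(E + (E + 6))²/4 - (0 - 2)³/(E + (E + 6))³/4 = 3 - (-11)/(2*(E + (6 + E))) - 7*4/(E + (6 + E))²/4 - (-8/(E + (6 + E))³)/4 = 3 - (-11)/(2*(6 + 2*E)) - 7*4/(6 + 2*E)²/4 - (-8/(6 + 2*E)³)/4 = 3 + 11/(2*(6 + 2*E)) - 7/(6 + 2*E)² - (-2)/(6 + 2*E)³ = 3 + 11/(2*(6 + 2*E)) - 7/(6 + 2*E)² + 2/(6 + 2*E)³ = 3 - 7/(6 + 2*E)² + 2/(6 + 2*E)³ + 11/(2*(6 + 2*E)))
-10*y(-11, 12) = -5*(-20 - 7*12 + 11*(3 + 12)² + 12*(3 + 12)³)/(2*(3 + 12)³) = -5*(-20 - 84 + 11*15² + 12*15³)/(2*15³) = -5*(-20 - 84 + 11*225 + 12*3375)/(2*3375) = -5*(-20 - 84 + 2475 + 40500)/(2*3375) = -5*42871/(2*3375) = -10*42871/13500 = -42871/1350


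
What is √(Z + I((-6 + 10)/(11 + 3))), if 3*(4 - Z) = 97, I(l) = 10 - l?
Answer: I*√8211/21 ≈ 4.315*I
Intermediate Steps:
Z = -85/3 (Z = 4 - ⅓*97 = 4 - 97/3 = -85/3 ≈ -28.333)
√(Z + I((-6 + 10)/(11 + 3))) = √(-85/3 + (10 - (-6 + 10)/(11 + 3))) = √(-85/3 + (10 - 4/14)) = √(-85/3 + (10 - 1*2/7)) = √(-85/3 + (10 - 2/7)) = √(-85/3 + 68/7) = √(-391/21) = I*√8211/21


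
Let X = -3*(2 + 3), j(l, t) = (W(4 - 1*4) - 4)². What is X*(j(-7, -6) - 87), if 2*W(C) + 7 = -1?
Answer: 345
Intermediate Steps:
W(C) = -4 (W(C) = -7/2 + (½)*(-1) = -7/2 - ½ = -4)
j(l, t) = 64 (j(l, t) = (-4 - 4)² = (-8)² = 64)
X = -15 (X = -3*5 = -15)
X*(j(-7, -6) - 87) = -15*(64 - 87) = -15*(-23) = 345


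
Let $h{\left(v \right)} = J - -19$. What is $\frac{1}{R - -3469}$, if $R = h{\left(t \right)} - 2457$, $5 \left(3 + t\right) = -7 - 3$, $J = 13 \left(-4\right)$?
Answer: $\frac{1}{979} \approx 0.0010215$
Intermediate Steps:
$J = -52$
$t = -5$ ($t = -3 + \frac{-7 - 3}{5} = -3 + \frac{1}{5} \left(-10\right) = -3 - 2 = -5$)
$h{\left(v \right)} = -33$ ($h{\left(v \right)} = -52 - -19 = -52 + 19 = -33$)
$R = -2490$ ($R = -33 - 2457 = -2490$)
$\frac{1}{R - -3469} = \frac{1}{-2490 - -3469} = \frac{1}{-2490 + 3469} = \frac{1}{979}$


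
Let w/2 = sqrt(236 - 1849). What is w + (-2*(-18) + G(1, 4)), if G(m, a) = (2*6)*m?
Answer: 48 + 2*I*sqrt(1613) ≈ 48.0 + 80.324*I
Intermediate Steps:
G(m, a) = 12*m
w = 2*I*sqrt(1613) (w = 2*sqrt(236 - 1849) = 2*sqrt(-1613) = 2*(I*sqrt(1613)) = 2*I*sqrt(1613) ≈ 80.324*I)
w + (-2*(-18) + G(1, 4)) = 2*I*sqrt(1613) + (-2*(-18) + 12*1) = 2*I*sqrt(1613) + (36 + 12) = 2*I*sqrt(1613) + 48 = 48 + 2*I*sqrt(1613)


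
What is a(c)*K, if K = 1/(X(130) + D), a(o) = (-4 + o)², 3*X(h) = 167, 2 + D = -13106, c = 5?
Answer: -3/39157 ≈ -7.6615e-5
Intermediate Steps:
D = -13108 (D = -2 - 13106 = -13108)
X(h) = 167/3 (X(h) = (⅓)*167 = 167/3)
K = -3/39157 (K = 1/(167/3 - 13108) = 1/(-39157/3) = -3/39157 ≈ -7.6615e-5)
a(c)*K = (-4 + 5)²*(-3/39157) = 1²*(-3/39157) = 1*(-3/39157) = -3/39157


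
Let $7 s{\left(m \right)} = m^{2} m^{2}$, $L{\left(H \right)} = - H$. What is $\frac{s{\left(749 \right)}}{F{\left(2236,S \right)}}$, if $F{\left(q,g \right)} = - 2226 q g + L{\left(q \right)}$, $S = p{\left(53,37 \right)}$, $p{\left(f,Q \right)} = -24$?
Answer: $\frac{44960303143}{119453828} \approx 376.38$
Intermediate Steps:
$S = -24$
$F{\left(q,g \right)} = - q - 2226 g q$ ($F{\left(q,g \right)} = - 2226 q g - q = - 2226 g q - q = - q - 2226 g q$)
$s{\left(m \right)} = \frac{m^{4}}{7}$ ($s{\left(m \right)} = \frac{m^{2} m^{2}}{7} = \frac{m^{4}}{7}$)
$\frac{s{\left(749 \right)}}{F{\left(2236,S \right)}} = \frac{\frac{1}{7} \cdot 749^{4}}{2236 \left(-1 - -53424\right)} = \frac{\frac{1}{7} \cdot 314722122001}{2236 \left(-1 + 53424\right)} = \frac{44960303143}{2236 \cdot 53423} = \frac{44960303143}{119453828}$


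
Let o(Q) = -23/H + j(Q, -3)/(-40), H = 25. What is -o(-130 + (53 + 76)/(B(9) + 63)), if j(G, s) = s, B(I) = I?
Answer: 169/200 ≈ 0.84500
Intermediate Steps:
o(Q) = -169/200 (o(Q) = -23/25 - 3/(-40) = -23*1/25 - 3*(-1/40) = -23/25 + 3/40 = -169/200)
-o(-130 + (53 + 76)/(B(9) + 63)) = -1*(-169/200) = 169/200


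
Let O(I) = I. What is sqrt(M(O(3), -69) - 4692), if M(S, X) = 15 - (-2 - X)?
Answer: 2*I*sqrt(1186) ≈ 68.877*I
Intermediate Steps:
M(S, X) = 17 + X (M(S, X) = 15 + (2 + X) = 17 + X)
sqrt(M(O(3), -69) - 4692) = sqrt((17 - 69) - 4692) = sqrt(-52 - 4692) = sqrt(-4744) = 2*I*sqrt(1186)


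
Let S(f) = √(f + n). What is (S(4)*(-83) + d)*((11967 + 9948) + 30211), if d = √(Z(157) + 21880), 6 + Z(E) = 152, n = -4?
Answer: 52126*√22026 ≈ 7.7361e+6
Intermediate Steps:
Z(E) = 146 (Z(E) = -6 + 152 = 146)
S(f) = √(-4 + f) (S(f) = √(f - 4) = √(-4 + f))
d = √22026 (d = √(146 + 21880) = √22026 ≈ 148.41)
(S(4)*(-83) + d)*((11967 + 9948) + 30211) = (√(-4 + 4)*(-83) + √22026)*((11967 + 9948) + 30211) = (√0*(-83) + √22026)*(21915 + 30211) = (0*(-83) + √22026)*52126 = (0 + √22026)*52126 = √22026*52126 = 52126*√22026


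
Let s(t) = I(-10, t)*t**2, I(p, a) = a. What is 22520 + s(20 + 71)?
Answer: 776091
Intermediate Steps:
s(t) = t**3 (s(t) = t*t**2 = t**3)
22520 + s(20 + 71) = 22520 + (20 + 71)**3 = 22520 + 91**3 = 22520 + 753571 = 776091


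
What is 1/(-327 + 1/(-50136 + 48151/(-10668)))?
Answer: -534898999/174911983341 ≈ -0.0030581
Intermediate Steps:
1/(-327 + 1/(-50136 + 48151/(-10668))) = 1/(-327 + 1/(-50136 + 48151*(-1/10668))) = 1/(-327 + 1/(-50136 - 48151/10668)) = 1/(-327 + 1/(-534898999/10668)) = 1/(-327 - 10668/534898999) = 1/(-174911983341/534898999) = -534898999/174911983341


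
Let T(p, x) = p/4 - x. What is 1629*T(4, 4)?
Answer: -4887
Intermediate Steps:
T(p, x) = -x + p/4 (T(p, x) = p*(¼) - x = p/4 - x = -x + p/4)
1629*T(4, 4) = 1629*(-1*4 + (¼)*4) = 1629*(-4 + 1) = 1629*(-3) = -4887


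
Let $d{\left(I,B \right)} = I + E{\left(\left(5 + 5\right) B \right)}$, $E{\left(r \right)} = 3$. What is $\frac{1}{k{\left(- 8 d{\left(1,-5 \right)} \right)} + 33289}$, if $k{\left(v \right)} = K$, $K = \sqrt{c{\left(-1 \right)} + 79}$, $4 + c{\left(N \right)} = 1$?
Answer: $\frac{33289}{1108157445} - \frac{2 \sqrt{19}}{1108157445} \approx 3.0032 \cdot 10^{-5}$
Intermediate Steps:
$c{\left(N \right)} = -3$ ($c{\left(N \right)} = -4 + 1 = -3$)
$d{\left(I,B \right)} = 3 + I$ ($d{\left(I,B \right)} = I + 3 = 3 + I$)
$K = 2 \sqrt{19}$ ($K = \sqrt{-3 + 79} = \sqrt{76} = 2 \sqrt{19} \approx 8.7178$)
$k{\left(v \right)} = 2 \sqrt{19}$
$\frac{1}{k{\left(- 8 d{\left(1,-5 \right)} \right)} + 33289} = \frac{1}{2 \sqrt{19} + 33289} = \frac{1}{33289 + 2 \sqrt{19}}$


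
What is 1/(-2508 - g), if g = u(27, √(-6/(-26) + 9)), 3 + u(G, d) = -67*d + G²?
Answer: -7007/22570858 - 67*√390/67712574 ≈ -0.00032999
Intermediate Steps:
u(G, d) = -3 + G² - 67*d (u(G, d) = -3 + (-67*d + G²) = -3 + (G² - 67*d) = -3 + G² - 67*d)
g = 726 - 134*√390/13 (g = -3 + 27² - 67*√(-6/(-26) + 9) = -3 + 729 - 67*√(-6*(-1/26) + 9) = -3 + 729 - 67*√(3/13 + 9) = -3 + 729 - 134*√390/13 = 726 - 134*√390/13 ≈ 522.44)
1/(-2508 - g) = 1/(-2508 - (726 - 134*√390/13)) = 1/(-2508 + (-726 + 134*√390/13)) = 1/(-3234 + 134*√390/13)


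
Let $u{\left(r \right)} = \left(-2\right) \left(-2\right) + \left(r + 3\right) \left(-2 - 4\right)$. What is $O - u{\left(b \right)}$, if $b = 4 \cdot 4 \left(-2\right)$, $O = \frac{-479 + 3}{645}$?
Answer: $- \frac{115286}{645} \approx -178.74$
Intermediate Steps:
$O = - \frac{476}{645}$ ($O = \left(-476\right) \frac{1}{645} = - \frac{476}{645} \approx -0.73798$)
$b = -32$ ($b = 16 \left(-2\right) = -32$)
$u{\left(r \right)} = -14 - 6 r$ ($u{\left(r \right)} = 4 + \left(3 + r\right) \left(-6\right) = 4 - \left(18 + 6 r\right) = -14 - 6 r$)
$O - u{\left(b \right)} = - \frac{476}{645} - \left(-14 - -192\right) = - \frac{476}{645} - \left(-14 + 192\right) = - \frac{476}{645} - 178 = - \frac{115286}{645}$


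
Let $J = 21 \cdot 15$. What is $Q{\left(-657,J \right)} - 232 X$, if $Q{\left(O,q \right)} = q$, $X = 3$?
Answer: $-381$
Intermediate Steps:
$J = 315$
$Q{\left(-657,J \right)} - 232 X = 315 - 696 = -381$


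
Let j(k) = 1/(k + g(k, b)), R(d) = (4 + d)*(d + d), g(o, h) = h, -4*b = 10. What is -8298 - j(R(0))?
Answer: -41488/5 ≈ -8297.6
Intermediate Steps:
b = -5/2 (b = -¼*10 = -5/2 ≈ -2.5000)
R(d) = 2*d*(4 + d) (R(d) = (4 + d)*(2*d) = 2*d*(4 + d))
j(k) = 1/(-5/2 + k) (j(k) = 1/(k - 5/2) = 1/(-5/2 + k))
-8298 - j(R(0)) = -8298 - 2/(-5 + 2*(2*0*(4 + 0))) = -8298 - 2/(-5 + 2*(2*0*4)) = -8298 - 2/(-5 + 2*0) = -8298 - 2/(-5 + 0) = -8298 - 2/(-5) = -8298 - 2*(-1)/5 = -8298 - 1*(-⅖) = -8298 + ⅖ = -41488/5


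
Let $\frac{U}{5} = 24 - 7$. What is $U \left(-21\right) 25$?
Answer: $-44625$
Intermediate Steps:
$U = 85$ ($U = 5 \left(24 - 7\right) = 5 \cdot 17 = 85$)
$U \left(-21\right) 25 = 85 \left(-21\right) 25 = \left(-1785\right) 25 = -44625$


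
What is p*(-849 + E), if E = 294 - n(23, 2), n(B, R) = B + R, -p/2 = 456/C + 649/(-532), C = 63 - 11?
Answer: 15141190/1729 ≈ 8757.2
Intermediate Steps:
C = 52
p = -52211/3458 (p = -2*(456/52 + 649/(-532)) = -2*(456*(1/52) + 649*(-1/532)) = -2*(114/13 - 649/532) = -2*52211/6916 = -52211/3458 ≈ -15.099)
E = 269 (E = 294 - (23 + 2) = 294 - 1*25 = 294 - 25 = 269)
p*(-849 + E) = -52211*(-849 + 269)/3458 = -52211/3458*(-580) = 15141190/1729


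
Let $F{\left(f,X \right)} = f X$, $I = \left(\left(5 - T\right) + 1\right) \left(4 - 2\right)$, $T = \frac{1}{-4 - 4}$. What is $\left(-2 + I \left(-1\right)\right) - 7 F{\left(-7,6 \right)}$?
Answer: $\frac{1119}{4} \approx 279.75$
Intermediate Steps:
$T = - \frac{1}{8}$ ($T = \frac{1}{-8} = - \frac{1}{8} \approx -0.125$)
$I = \frac{49}{4}$ ($I = \left(\left(5 - - \frac{1}{8}\right) + 1\right) \left(4 - 2\right) = \left(\left(5 + \frac{1}{8}\right) + 1\right) 2 = \left(\frac{41}{8} + 1\right) 2 = \frac{49}{8} \cdot 2 = \frac{49}{4} \approx 12.25$)
$F{\left(f,X \right)} = X f$
$\left(-2 + I \left(-1\right)\right) - 7 F{\left(-7,6 \right)} = \left(-2 + \frac{49}{4} \left(-1\right)\right) - 7 \cdot 6 \left(-7\right) = \left(-2 - \frac{49}{4}\right) - -294 = - \frac{57}{4} + 294 = \frac{1119}{4}$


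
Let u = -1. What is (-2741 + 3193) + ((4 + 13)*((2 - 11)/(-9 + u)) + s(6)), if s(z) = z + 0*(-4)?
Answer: 4733/10 ≈ 473.30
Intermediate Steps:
s(z) = z (s(z) = z + 0 = z)
(-2741 + 3193) + ((4 + 13)*((2 - 11)/(-9 + u)) + s(6)) = (-2741 + 3193) + ((4 + 13)*((2 - 11)/(-9 - 1)) + 6) = 452 + (17*(-9/(-10)) + 6) = 452 + (17*(-9*(-1/10)) + 6) = 452 + (17*(9/10) + 6) = 452 + (153/10 + 6) = 452 + 213/10 = 4733/10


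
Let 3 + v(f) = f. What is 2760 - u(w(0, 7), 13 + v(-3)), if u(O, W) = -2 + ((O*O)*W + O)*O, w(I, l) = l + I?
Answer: 312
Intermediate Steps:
w(I, l) = I + l
v(f) = -3 + f
u(O, W) = -2 + O*(O + W*O**2) (u(O, W) = -2 + (O**2*W + O)*O = -2 + (W*O**2 + O)*O = -2 + (O + W*O**2)*O = -2 + O*(O + W*O**2))
2760 - u(w(0, 7), 13 + v(-3)) = 2760 - (-2 + (0 + 7)**2 + (13 + (-3 - 3))*(0 + 7)**3) = 2760 - (-2 + 7**2 + (13 - 6)*7**3) = 2760 - (-2 + 49 + 7*343) = 2760 - (-2 + 49 + 2401) = 2760 - 1*2448 = 2760 - 2448 = 312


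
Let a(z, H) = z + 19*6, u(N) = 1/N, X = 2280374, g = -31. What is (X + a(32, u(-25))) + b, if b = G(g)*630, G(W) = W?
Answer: 2260990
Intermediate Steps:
a(z, H) = 114 + z (a(z, H) = z + 114 = 114 + z)
b = -19530 (b = -31*630 = -19530)
(X + a(32, u(-25))) + b = (2280374 + (114 + 32)) - 19530 = (2280374 + 146) - 19530 = 2280520 - 19530 = 2260990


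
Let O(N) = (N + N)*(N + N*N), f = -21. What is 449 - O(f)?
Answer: 18089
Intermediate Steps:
O(N) = 2*N*(N + N²) (O(N) = (2*N)*(N + N²) = 2*N*(N + N²))
449 - O(f) = 449 - 2*(-21)²*(1 - 21) = 449 - 2*441*(-20) = 449 - 1*(-17640) = 449 + 17640 = 18089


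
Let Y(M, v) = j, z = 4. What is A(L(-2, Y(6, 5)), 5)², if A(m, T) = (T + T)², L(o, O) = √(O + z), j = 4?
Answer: 10000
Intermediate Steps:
Y(M, v) = 4
L(o, O) = √(4 + O) (L(o, O) = √(O + 4) = √(4 + O))
A(m, T) = 4*T² (A(m, T) = (2*T)² = 4*T²)
A(L(-2, Y(6, 5)), 5)² = (4*5²)² = (4*25)² = 100² = 10000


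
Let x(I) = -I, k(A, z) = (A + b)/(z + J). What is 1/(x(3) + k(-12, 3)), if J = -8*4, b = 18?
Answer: -29/93 ≈ -0.31183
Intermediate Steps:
J = -32
k(A, z) = (18 + A)/(-32 + z) (k(A, z) = (A + 18)/(z - 32) = (18 + A)/(-32 + z))
1/(x(3) + k(-12, 3)) = 1/(-1*3 + (18 - 12)/(-32 + 3)) = 1/(-3 + 6/(-29)) = 1/(-3 - 1/29*6) = 1/(-3 - 6/29) = 1/(-93/29) = -29/93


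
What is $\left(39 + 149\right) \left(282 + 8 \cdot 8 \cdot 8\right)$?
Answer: $149272$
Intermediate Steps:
$\left(39 + 149\right) \left(282 + 8 \cdot 8 \cdot 8\right) = 188 \left(282 + 64 \cdot 8\right) = 188 \left(282 + 512\right) = 188 \cdot 794 = 149272$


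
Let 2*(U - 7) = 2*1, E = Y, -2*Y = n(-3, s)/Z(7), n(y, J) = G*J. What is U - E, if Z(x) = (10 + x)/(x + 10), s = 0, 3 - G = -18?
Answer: 8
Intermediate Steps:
G = 21 (G = 3 - 1*(-18) = 3 + 18 = 21)
Z(x) = 1 (Z(x) = (10 + x)/(10 + x) = 1)
n(y, J) = 21*J
Y = 0 (Y = -21*0/(2*1) = -0 = -½*0 = 0)
E = 0
U = 8 (U = 7 + (2*1)/2 = 7 + (½)*2 = 7 + 1 = 8)
U - E = 8 - 1*0 = 8 + 0 = 8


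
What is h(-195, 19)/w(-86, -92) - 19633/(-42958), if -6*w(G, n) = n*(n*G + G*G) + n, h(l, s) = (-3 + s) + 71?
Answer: 384362375/840322917 ≈ 0.45740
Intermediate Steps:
h(l, s) = 68 + s
w(G, n) = -n/6 - n*(G² + G*n)/6 (w(G, n) = -(n*(n*G + G*G) + n)/6 = -(n*(G*n + G²) + n)/6 = -(n*(G² + G*n) + n)/6 = -(n + n*(G² + G*n))/6 = -n/6 - n*(G² + G*n)/6)
h(-195, 19)/w(-86, -92) - 19633/(-42958) = (68 + 19)/((-⅙*(-92)*(1 + (-86)² - 86*(-92)))) - 19633/(-42958) = 87/((-⅙*(-92)*(1 + 7396 + 7912))) - 19633*(-1/42958) = 87/((-⅙*(-92)*15309)) + 19633/42958 = 87/234738 + 19633/42958 = 87*(1/234738) + 19633/42958 = 29/78246 + 19633/42958 = 384362375/840322917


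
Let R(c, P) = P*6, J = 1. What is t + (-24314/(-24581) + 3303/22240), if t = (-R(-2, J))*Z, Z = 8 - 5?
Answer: -9218331517/546681440 ≈ -16.862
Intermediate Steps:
R(c, P) = 6*P
Z = 3
t = -18 (t = -6*3 = -18)
t + (-24314/(-24581) + 3303/22240) = -18 + (-24314/(-24581) + 3303/22240) = -18 + (-24314*(-1/24581) + 3303*(1/22240)) = -18 + (24314/24581 + 3303/22240) = -18 + 621934403/546681440 = -9218331517/546681440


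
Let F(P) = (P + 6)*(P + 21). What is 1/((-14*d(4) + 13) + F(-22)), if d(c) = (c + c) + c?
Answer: -1/139 ≈ -0.0071942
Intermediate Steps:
F(P) = (6 + P)*(21 + P)
d(c) = 3*c (d(c) = 2*c + c = 3*c)
1/((-14*d(4) + 13) + F(-22)) = 1/((-42*4 + 13) + (126 + (-22)**2 + 27*(-22))) = 1/((-14*12 + 13) + (126 + 484 - 594)) = 1/((-168 + 13) + 16) = 1/(-155 + 16) = 1/(-139) = -1/139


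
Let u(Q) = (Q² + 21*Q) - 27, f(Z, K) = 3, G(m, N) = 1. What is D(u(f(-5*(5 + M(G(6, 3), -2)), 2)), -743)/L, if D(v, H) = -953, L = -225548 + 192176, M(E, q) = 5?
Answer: 953/33372 ≈ 0.028557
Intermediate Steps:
u(Q) = -27 + Q² + 21*Q
L = -33372
D(u(f(-5*(5 + M(G(6, 3), -2)), 2)), -743)/L = -953/(-33372) = -953*(-1/33372) = 953/33372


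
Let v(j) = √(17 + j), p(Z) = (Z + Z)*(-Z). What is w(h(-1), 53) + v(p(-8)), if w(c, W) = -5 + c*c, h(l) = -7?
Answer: 44 + I*√111 ≈ 44.0 + 10.536*I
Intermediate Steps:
w(c, W) = -5 + c²
p(Z) = -2*Z² (p(Z) = (2*Z)*(-Z) = -2*Z²)
w(h(-1), 53) + v(p(-8)) = (-5 + (-7)²) + √(17 - 2*(-8)²) = (-5 + 49) + √(17 - 2*64) = 44 + √(17 - 128) = 44 + √(-111) = 44 + I*√111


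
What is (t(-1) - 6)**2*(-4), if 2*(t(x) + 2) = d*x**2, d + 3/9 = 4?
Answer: -1369/9 ≈ -152.11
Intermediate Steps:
d = 11/3 (d = -1/3 + 4 = 11/3 ≈ 3.6667)
t(x) = -2 + 11*x**2/6 (t(x) = -2 + (11*x**2/3)/2 = -2 + 11*x**2/6)
(t(-1) - 6)**2*(-4) = ((-2 + (11/6)*(-1)**2) - 6)**2*(-4) = ((-2 + (11/6)*1) - 6)**2*(-4) = ((-2 + 11/6) - 6)**2*(-4) = (-1/6 - 6)**2*(-4) = (-37/6)**2*(-4) = (1369/36)*(-4) = -1369/9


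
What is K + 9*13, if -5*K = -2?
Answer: 587/5 ≈ 117.40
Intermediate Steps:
K = ⅖ (K = -⅕*(-2) = ⅖ ≈ 0.40000)
K + 9*13 = ⅖ + 9*13 = ⅖ + 117 = 587/5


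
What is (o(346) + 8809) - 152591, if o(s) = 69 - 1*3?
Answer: -143716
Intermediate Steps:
o(s) = 66 (o(s) = 69 - 3 = 66)
(o(346) + 8809) - 152591 = (66 + 8809) - 152591 = 8875 - 152591 = -143716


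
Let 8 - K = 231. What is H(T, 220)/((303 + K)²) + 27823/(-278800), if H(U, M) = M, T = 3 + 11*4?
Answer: -72957/1115200 ≈ -0.065421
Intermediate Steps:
K = -223 (K = 8 - 1*231 = 8 - 231 = -223)
T = 47 (T = 3 + 44 = 47)
H(T, 220)/((303 + K)²) + 27823/(-278800) = 220/((303 - 223)²) + 27823/(-278800) = 220/(80²) + 27823*(-1/278800) = 220/6400 - 27823/278800 = 220*(1/6400) - 27823/278800 = 11/320 - 27823/278800 = -72957/1115200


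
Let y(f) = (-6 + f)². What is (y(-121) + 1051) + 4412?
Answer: 21592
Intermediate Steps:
(y(-121) + 1051) + 4412 = ((-6 - 121)² + 1051) + 4412 = ((-127)² + 1051) + 4412 = (16129 + 1051) + 4412 = 17180 + 4412 = 21592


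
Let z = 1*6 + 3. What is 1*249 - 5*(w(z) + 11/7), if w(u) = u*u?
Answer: -1147/7 ≈ -163.86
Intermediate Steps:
z = 9 (z = 6 + 3 = 9)
w(u) = u²
1*249 - 5*(w(z) + 11/7) = 1*249 - 5*(9² + 11/7) = 249 - 5*(81 + 11*(⅐)) = 249 - 5*(81 + 11/7) = 249 - 5*578/7 = 249 - 2890/7 = -1147/7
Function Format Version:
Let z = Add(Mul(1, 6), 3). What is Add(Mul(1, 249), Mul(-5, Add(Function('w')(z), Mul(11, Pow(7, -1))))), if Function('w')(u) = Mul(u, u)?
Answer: Rational(-1147, 7) ≈ -163.86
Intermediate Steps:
z = 9 (z = Add(6, 3) = 9)
Function('w')(u) = Pow(u, 2)
Add(Mul(1, 249), Mul(-5, Add(Function('w')(z), Mul(11, Pow(7, -1))))) = Add(Mul(1, 249), Mul(-5, Add(Pow(9, 2), Mul(11, Pow(7, -1))))) = Add(249, Mul(-5, Add(81, Mul(11, Rational(1, 7))))) = Add(249, Mul(-5, Add(81, Rational(11, 7)))) = Add(249, Mul(-5, Rational(578, 7))) = Add(249, Rational(-2890, 7)) = Rational(-1147, 7)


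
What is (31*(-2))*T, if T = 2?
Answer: -124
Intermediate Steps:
(31*(-2))*T = (31*(-2))*2 = -62*2 = -124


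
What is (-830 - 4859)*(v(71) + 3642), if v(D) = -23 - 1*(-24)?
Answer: -20725027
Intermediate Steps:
v(D) = 1 (v(D) = -23 + 24 = 1)
(-830 - 4859)*(v(71) + 3642) = (-830 - 4859)*(1 + 3642) = -5689*3643 = -20725027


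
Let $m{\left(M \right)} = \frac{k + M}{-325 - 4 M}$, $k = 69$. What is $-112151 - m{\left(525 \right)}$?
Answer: $- \frac{271965581}{2425} \approx -1.1215 \cdot 10^{5}$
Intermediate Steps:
$m{\left(M \right)} = \frac{69 + M}{-325 - 4 M}$
$-112151 - m{\left(525 \right)} = -112151 - \frac{-69 - 525}{325 + 4 \cdot 525} = -112151 - \frac{-69 - 525}{325 + 2100} = -112151 - \frac{1}{2425} \left(-594\right) = -112151 - - \frac{594}{2425} = -112151 + \frac{594}{2425} = - \frac{271965581}{2425}$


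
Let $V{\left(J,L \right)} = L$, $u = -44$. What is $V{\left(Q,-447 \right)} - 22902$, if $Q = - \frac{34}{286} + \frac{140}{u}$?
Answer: $-23349$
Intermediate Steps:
$Q = - \frac{472}{143}$ ($Q = - \frac{34}{286} + \frac{140}{-44} = \left(-34\right) \frac{1}{286} + 140 \left(- \frac{1}{44}\right) = - \frac{17}{143} - \frac{35}{11} = - \frac{472}{143} \approx -3.3007$)
$V{\left(Q,-447 \right)} - 22902 = -447 - 22902 = -23349$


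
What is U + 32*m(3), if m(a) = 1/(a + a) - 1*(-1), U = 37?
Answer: 223/3 ≈ 74.333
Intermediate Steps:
m(a) = 1 + 1/(2*a) (m(a) = 1/(2*a) + 1 = 1 + 1/(2*a))
U + 32*m(3) = 37 + 32*((½ + 3)/3) = 37 + 32*((⅓)*(7/2)) = 37 + 32*(7/6) = 37 + 112/3 = 223/3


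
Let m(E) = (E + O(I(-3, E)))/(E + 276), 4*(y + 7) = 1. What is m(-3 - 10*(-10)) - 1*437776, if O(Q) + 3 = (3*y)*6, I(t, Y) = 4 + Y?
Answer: -326580951/746 ≈ -4.3778e+5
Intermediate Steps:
y = -27/4 (y = -7 + (¼)*1 = -7 + ¼ = -27/4 ≈ -6.7500)
O(Q) = -249/2 (O(Q) = -3 + (3*(-27/4))*6 = -3 - 81/4*6 = -3 - 243/2 = -249/2)
m(E) = (-249/2 + E)/(276 + E) (m(E) = (E - 249/2)/(E + 276) = (-249/2 + E)/(276 + E))
m(-3 - 10*(-10)) - 1*437776 = (-249/2 + (-3 - 10*(-10)))/(276 + (-3 - 10*(-10))) - 1*437776 = (-249/2 + (-3 + 100))/(276 + (-3 + 100)) - 437776 = (-249/2 + 97)/(276 + 97) - 437776 = -55/2/373 - 437776 = (1/373)*(-55/2) - 437776 = -55/746 - 437776 = -326580951/746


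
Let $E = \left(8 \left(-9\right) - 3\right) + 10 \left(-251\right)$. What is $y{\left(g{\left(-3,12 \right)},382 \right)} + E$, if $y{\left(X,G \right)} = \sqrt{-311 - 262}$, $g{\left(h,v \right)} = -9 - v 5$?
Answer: $-2585 + i \sqrt{573} \approx -2585.0 + 23.937 i$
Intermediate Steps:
$g{\left(h,v \right)} = -9 - 5 v$
$y{\left(X,G \right)} = i \sqrt{573}$ ($y{\left(X,G \right)} = \sqrt{-573} = i \sqrt{573}$)
$E = -2585$ ($E = \left(-72 - 3\right) - 2510 = -75 - 2510 = -2585$)
$y{\left(g{\left(-3,12 \right)},382 \right)} + E = i \sqrt{573} - 2585 = -2585 + i \sqrt{573}$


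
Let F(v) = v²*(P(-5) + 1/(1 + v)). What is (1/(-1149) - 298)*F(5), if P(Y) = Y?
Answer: 248242175/6894 ≈ 36008.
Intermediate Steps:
F(v) = v²*(-5 + 1/(1 + v))
(1/(-1149) - 298)*F(5) = (1/(-1149) - 298)*(5²*(-4 - 5*5)/(1 + 5)) = (-1/1149 - 298)*(25*(-4 - 25)/6) = -8560075*(-29)/(1149*6) = -342403/1149*(-725/6) = 248242175/6894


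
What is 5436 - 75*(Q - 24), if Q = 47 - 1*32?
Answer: 6111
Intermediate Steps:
Q = 15 (Q = 47 - 32 = 15)
5436 - 75*(Q - 24) = 5436 - 75*(15 - 24) = 5436 - 75*(-9) = 5436 - 1*(-675) = 5436 + 675 = 6111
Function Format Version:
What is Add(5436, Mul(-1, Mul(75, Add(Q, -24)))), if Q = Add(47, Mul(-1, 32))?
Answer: 6111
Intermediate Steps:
Q = 15 (Q = Add(47, -32) = 15)
Add(5436, Mul(-1, Mul(75, Add(Q, -24)))) = Add(5436, Mul(-1, Mul(75, Add(15, -24)))) = Add(5436, Mul(-1, Mul(75, -9))) = Add(5436, Mul(-1, -675)) = Add(5436, 675) = 6111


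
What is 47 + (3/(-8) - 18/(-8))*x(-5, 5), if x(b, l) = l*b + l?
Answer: 19/2 ≈ 9.5000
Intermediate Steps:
x(b, l) = l + b*l (x(b, l) = b*l + l = l + b*l)
47 + (3/(-8) - 18/(-8))*x(-5, 5) = 47 + (3/(-8) - 18/(-8))*(5*(1 - 5)) = 47 + (3*(-⅛) - 18*(-⅛))*(5*(-4)) = 47 + (-3/8 + 9/4)*(-20) = 47 + (15/8)*(-20) = 47 - 75/2 = 19/2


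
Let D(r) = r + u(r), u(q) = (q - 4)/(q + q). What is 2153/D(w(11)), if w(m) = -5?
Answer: -21530/41 ≈ -525.12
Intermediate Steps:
u(q) = (-4 + q)/(2*q) (u(q) = (-4 + q)/((2*q)) = (-4 + q)*(1/(2*q)) = (-4 + q)/(2*q))
D(r) = r + (-4 + r)/(2*r)
2153/D(w(11)) = 2153/(1/2 - 5 - 2/(-5)) = 2153/(1/2 - 5 - 2*(-1/5)) = 2153/(1/2 - 5 + 2/5) = 2153/(-41/10) = 2153*(-10/41) = -21530/41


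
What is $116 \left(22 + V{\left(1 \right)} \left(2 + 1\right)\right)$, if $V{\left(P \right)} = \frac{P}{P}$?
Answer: $2900$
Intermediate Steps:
$V{\left(P \right)} = 1$
$116 \left(22 + V{\left(1 \right)} \left(2 + 1\right)\right) = 116 \left(22 + 1 \left(2 + 1\right)\right) = 116 \left(22 + 1 \cdot 3\right) = 116 \left(22 + 3\right) = 116 \cdot 25 = 2900$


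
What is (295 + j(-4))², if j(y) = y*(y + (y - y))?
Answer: 96721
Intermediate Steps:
j(y) = y² (j(y) = y*(y + 0) = y*y = y²)
(295 + j(-4))² = (295 + (-4)²)² = (295 + 16)² = 311² = 96721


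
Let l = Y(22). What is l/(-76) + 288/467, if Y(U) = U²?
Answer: -51035/8873 ≈ -5.7517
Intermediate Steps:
l = 484 (l = 22² = 484)
l/(-76) + 288/467 = 484/(-76) + 288/467 = 484*(-1/76) + 288*(1/467) = -121/19 + 288/467 = -51035/8873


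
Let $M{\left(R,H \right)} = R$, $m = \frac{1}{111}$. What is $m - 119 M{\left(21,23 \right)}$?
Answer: $- \frac{277388}{111} \approx -2499.0$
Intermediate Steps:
$m = \frac{1}{111} \approx 0.009009$
$m - 119 M{\left(21,23 \right)} = \frac{1}{111} - 2499 = - \frac{277388}{111}$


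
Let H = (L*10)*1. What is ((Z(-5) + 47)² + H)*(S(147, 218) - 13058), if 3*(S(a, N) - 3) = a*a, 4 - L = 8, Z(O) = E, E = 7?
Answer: -16830352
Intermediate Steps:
Z(O) = 7
L = -4 (L = 4 - 1*8 = 4 - 8 = -4)
S(a, N) = 3 + a²/3 (S(a, N) = 3 + (a*a)/3 = 3 + a²/3)
H = -40 (H = -4*10*1 = -40*1 = -40)
((Z(-5) + 47)² + H)*(S(147, 218) - 13058) = ((7 + 47)² - 40)*((3 + (⅓)*147²) - 13058) = (54² - 40)*((3 + (⅓)*21609) - 13058) = (2916 - 40)*((3 + 7203) - 13058) = 2876*(7206 - 13058) = 2876*(-5852) = -16830352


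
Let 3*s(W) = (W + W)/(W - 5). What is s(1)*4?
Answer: -2/3 ≈ -0.66667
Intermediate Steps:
s(W) = 2*W/(3*(-5 + W)) (s(W) = ((W + W)/(W - 5))/3 = ((2*W)/(-5 + W))/3 = (2*W/(-5 + W))/3 = 2*W/(3*(-5 + W)))
s(1)*4 = ((2/3)*1/(-5 + 1))*4 = ((2/3)*1/(-4))*4 = ((2/3)*1*(-1/4))*4 = -1/6*4 = -2/3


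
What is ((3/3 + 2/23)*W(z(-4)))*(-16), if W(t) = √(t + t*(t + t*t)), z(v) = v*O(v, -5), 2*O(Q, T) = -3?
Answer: -400*√258/23 ≈ -279.35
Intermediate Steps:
O(Q, T) = -3/2 (O(Q, T) = (½)*(-3) = -3/2)
z(v) = -3*v/2 (z(v) = v*(-3/2) = -3*v/2)
W(t) = √(t + t*(t + t²))
((3/3 + 2/23)*W(z(-4)))*(-16) = ((3/3 + 2/23)*√((-3/2*(-4))*(1 - 3/2*(-4) + (-3/2*(-4))²)))*(-16) = ((3*(⅓) + 2*(1/23))*√(6*(1 + 6 + 6²)))*(-16) = ((1 + 2/23)*√(6*(1 + 6 + 36)))*(-16) = (25*√(6*43)/23)*(-16) = (25*√258/23)*(-16) = -400*√258/23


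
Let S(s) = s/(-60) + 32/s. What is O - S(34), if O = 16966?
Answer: 8652469/510 ≈ 16966.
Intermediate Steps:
S(s) = 32/s - s/60 (S(s) = s*(-1/60) + 32/s = -s/60 + 32/s = 32/s - s/60)
O - S(34) = 16966 - (32/34 - 1/60*34) = 16966 - (32*(1/34) - 17/30) = 16966 - (16/17 - 17/30) = 16966 - 1*191/510 = 16966 - 191/510 = 8652469/510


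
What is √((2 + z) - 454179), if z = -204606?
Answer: I*√658783 ≈ 811.65*I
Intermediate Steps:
√((2 + z) - 454179) = √((2 - 204606) - 454179) = √(-204604 - 454179) = √(-658783) = I*√658783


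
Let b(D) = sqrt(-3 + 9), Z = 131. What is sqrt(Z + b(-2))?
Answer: sqrt(131 + sqrt(6)) ≈ 11.552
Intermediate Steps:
b(D) = sqrt(6)
sqrt(Z + b(-2)) = sqrt(131 + sqrt(6))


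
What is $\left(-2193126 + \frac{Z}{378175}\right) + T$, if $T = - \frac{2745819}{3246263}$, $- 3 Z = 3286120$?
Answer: $- \frac{1615444687409466997}{736593306015} \approx -2.1931 \cdot 10^{6}$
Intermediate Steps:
$Z = - \frac{3286120}{3}$ ($Z = \left(- \frac{1}{3}\right) 3286120 = - \frac{3286120}{3} \approx -1.0954 \cdot 10^{6}$)
$T = - \frac{2745819}{3246263}$ ($T = \left(-2745819\right) \frac{1}{3246263} = - \frac{2745819}{3246263} \approx -0.84584$)
$\left(-2193126 + \frac{Z}{378175}\right) + T = \left(-2193126 - \frac{3286120}{3 \cdot 378175}\right) - \frac{2745819}{3246263} = \left(-2193126 - \frac{657224}{226905}\right) - \frac{2745819}{3246263} = - \frac{497631912254}{226905} - \frac{2745819}{3246263} = - \frac{1615444687409466997}{736593306015}$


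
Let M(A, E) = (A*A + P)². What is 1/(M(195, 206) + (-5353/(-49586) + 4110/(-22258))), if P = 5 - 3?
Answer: 551842594/797993488989813333 ≈ 6.9154e-10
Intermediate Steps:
P = 2
M(A, E) = (2 + A²)² (M(A, E) = (A*A + 2)² = (A² + 2)² = (2 + A²)²)
1/(M(195, 206) + (-5353/(-49586) + 4110/(-22258))) = 1/((2 + 195²)² + (-5353/(-49586) + 4110/(-22258))) = 1/((2 + 38025)² + (-5353*(-1/49586) + 4110*(-1/22258))) = 1/(38027² + (5353/49586 - 2055/11129)) = 1/(1446052729 - 42325693/551842594) = 1/(797993488989813333/551842594) = 551842594/797993488989813333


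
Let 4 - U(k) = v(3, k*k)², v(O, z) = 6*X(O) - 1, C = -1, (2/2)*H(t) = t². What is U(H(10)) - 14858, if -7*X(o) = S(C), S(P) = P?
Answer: -727847/49 ≈ -14854.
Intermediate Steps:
H(t) = t²
X(o) = ⅐ (X(o) = -⅐*(-1) = ⅐)
v(O, z) = -⅐ (v(O, z) = 6*(⅐) - 1 = 6/7 - 1 = -⅐)
U(k) = 195/49 (U(k) = 4 - (-⅐)² = 4 - 1*1/49 = 4 - 1/49 = 195/49)
U(H(10)) - 14858 = 195/49 - 14858 = -727847/49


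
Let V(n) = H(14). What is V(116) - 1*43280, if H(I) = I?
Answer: -43266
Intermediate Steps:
V(n) = 14
V(116) - 1*43280 = 14 - 1*43280 = 14 - 43280 = -43266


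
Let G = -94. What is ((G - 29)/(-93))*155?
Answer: 205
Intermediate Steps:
((G - 29)/(-93))*155 = ((-94 - 29)/(-93))*155 = -123*(-1/93)*155 = (41/31)*155 = 205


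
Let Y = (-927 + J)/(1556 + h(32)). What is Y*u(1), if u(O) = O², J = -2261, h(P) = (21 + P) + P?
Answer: -3188/1641 ≈ -1.9427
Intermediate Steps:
h(P) = 21 + 2*P
Y = -3188/1641 (Y = (-927 - 2261)/(1556 + (21 + 2*32)) = -3188/(1556 + (21 + 64)) = -3188/(1556 + 85) = -3188/1641 ≈ -1.9427)
Y*u(1) = -3188/1641*1² = -3188/1641*1 = -3188/1641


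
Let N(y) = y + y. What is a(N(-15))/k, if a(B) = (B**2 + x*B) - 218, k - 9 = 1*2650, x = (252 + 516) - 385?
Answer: -10808/2659 ≈ -4.0647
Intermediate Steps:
x = 383 (x = 768 - 385 = 383)
N(y) = 2*y
k = 2659 (k = 9 + 1*2650 = 9 + 2650 = 2659)
a(B) = -218 + B**2 + 383*B (a(B) = (B**2 + 383*B) - 218 = -218 + B**2 + 383*B)
a(N(-15))/k = (-218 + (2*(-15))**2 + 383*(2*(-15)))/2659 = (-218 + (-30)**2 + 383*(-30))*(1/2659) = (-218 + 900 - 11490)*(1/2659) = -10808*1/2659 = -10808/2659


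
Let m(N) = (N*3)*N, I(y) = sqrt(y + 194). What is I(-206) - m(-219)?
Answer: -143883 + 2*I*sqrt(3) ≈ -1.4388e+5 + 3.4641*I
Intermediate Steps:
I(y) = sqrt(194 + y)
m(N) = 3*N**2 (m(N) = (3*N)*N = 3*N**2)
I(-206) - m(-219) = sqrt(194 - 206) - 3*(-219)**2 = sqrt(-12) - 3*47961 = 2*I*sqrt(3) - 1*143883 = 2*I*sqrt(3) - 143883 = -143883 + 2*I*sqrt(3)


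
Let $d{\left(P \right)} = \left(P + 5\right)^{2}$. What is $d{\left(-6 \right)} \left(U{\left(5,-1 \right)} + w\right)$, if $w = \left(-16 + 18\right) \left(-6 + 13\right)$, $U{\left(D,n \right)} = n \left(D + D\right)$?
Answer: $4$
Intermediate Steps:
$U{\left(D,n \right)} = 2 D n$ ($U{\left(D,n \right)} = n 2 D = 2 D n$)
$d{\left(P \right)} = \left(5 + P\right)^{2}$
$w = 14$ ($w = 2 \cdot 7 = 14$)
$d{\left(-6 \right)} \left(U{\left(5,-1 \right)} + w\right) = \left(5 - 6\right)^{2} \left(2 \cdot 5 \left(-1\right) + 14\right) = \left(-1\right)^{2} \left(-10 + 14\right) = 1 \cdot 4 = 4$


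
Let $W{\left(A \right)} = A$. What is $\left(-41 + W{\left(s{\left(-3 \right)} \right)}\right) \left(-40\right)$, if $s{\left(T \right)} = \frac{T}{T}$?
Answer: $1600$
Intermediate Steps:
$s{\left(T \right)} = 1$
$\left(-41 + W{\left(s{\left(-3 \right)} \right)}\right) \left(-40\right) = \left(-41 + 1\right) \left(-40\right) = \left(-40\right) \left(-40\right) = 1600$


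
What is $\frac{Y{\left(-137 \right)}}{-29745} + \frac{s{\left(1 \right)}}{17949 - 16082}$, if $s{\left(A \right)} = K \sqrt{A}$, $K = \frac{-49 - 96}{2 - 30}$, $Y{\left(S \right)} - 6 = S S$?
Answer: $- \frac{195433775}{310989924} \approx -0.62842$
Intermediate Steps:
$Y{\left(S \right)} = 6 + S^{2}$ ($Y{\left(S \right)} = 6 + S S = 6 + S^{2}$)
$K = \frac{145}{28}$ ($K = - \frac{145}{-28} = \left(-145\right) \left(- \frac{1}{28}\right) = \frac{145}{28} \approx 5.1786$)
$s{\left(A \right)} = \frac{145 \sqrt{A}}{28}$
$\frac{Y{\left(-137 \right)}}{-29745} + \frac{s{\left(1 \right)}}{17949 - 16082} = \frac{6 + \left(-137\right)^{2}}{-29745} + \frac{\frac{145}{28} \sqrt{1}}{17949 - 16082} = \left(6 + 18769\right) \left(- \frac{1}{29745}\right) + \frac{\frac{145}{28} \cdot 1}{17949 - 16082} = 18775 \left(- \frac{1}{29745}\right) + \frac{145}{28 \cdot 1867} = - \frac{3755}{5949} + \frac{145}{28} \cdot \frac{1}{1867} = - \frac{3755}{5949} + \frac{145}{52276} = - \frac{195433775}{310989924}$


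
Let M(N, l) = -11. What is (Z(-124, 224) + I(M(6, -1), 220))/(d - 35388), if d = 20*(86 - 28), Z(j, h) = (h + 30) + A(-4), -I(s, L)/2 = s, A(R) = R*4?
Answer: -65/8557 ≈ -0.0075961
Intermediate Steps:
A(R) = 4*R
I(s, L) = -2*s
Z(j, h) = 14 + h (Z(j, h) = (h + 30) + 4*(-4) = (30 + h) - 16 = 14 + h)
d = 1160 (d = 20*58 = 1160)
(Z(-124, 224) + I(M(6, -1), 220))/(d - 35388) = ((14 + 224) - 2*(-11))/(1160 - 35388) = (238 + 22)/(-34228) = 260*(-1/34228) = -65/8557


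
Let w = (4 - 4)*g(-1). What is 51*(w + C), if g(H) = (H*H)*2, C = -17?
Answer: -867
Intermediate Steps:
g(H) = 2*H² (g(H) = H²*2 = 2*H²)
w = 0 (w = (4 - 4)*(2*(-1)²) = 0*(2*1) = 0*2 = 0)
51*(w + C) = 51*(0 - 17) = 51*(-17) = -867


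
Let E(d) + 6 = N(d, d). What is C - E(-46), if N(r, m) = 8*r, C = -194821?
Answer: -194447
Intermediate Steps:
E(d) = -6 + 8*d
C - E(-46) = -194821 - (-6 + 8*(-46)) = -194821 - (-6 - 368) = -194821 - 1*(-374) = -194821 + 374 = -194447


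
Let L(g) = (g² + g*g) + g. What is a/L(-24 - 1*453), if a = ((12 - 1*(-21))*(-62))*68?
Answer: -46376/151527 ≈ -0.30606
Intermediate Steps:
L(g) = g + 2*g² (L(g) = (g² + g²) + g = 2*g² + g = g + 2*g²)
a = -139128 (a = ((12 + 21)*(-62))*68 = (33*(-62))*68 = -2046*68 = -139128)
a/L(-24 - 1*453) = -139128*1/((1 + 2*(-24 - 1*453))*(-24 - 1*453)) = -139128*1/((1 + 2*(-24 - 453))*(-24 - 453)) = -139128*(-1/(477*(1 + 2*(-477)))) = -139128*(-1/(477*(1 - 954))) = -139128/((-477*(-953))) = -139128/454581 = -139128*1/454581 = -46376/151527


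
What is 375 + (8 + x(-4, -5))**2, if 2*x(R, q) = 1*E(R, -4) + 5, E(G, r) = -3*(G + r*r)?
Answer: 1725/4 ≈ 431.25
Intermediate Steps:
E(G, r) = -3*G - 3*r**2 (E(G, r) = -3*(G + r**2) = -3*G - 3*r**2)
x(R, q) = -43/2 - 3*R/2 (x(R, q) = (1*(-3*R - 3*(-4)**2) + 5)/2 = (1*(-3*R - 3*16) + 5)/2 = (1*(-3*R - 48) + 5)/2 = (1*(-48 - 3*R) + 5)/2 = ((-48 - 3*R) + 5)/2 = (-43 - 3*R)/2 = -43/2 - 3*R/2)
375 + (8 + x(-4, -5))**2 = 375 + (8 + (-43/2 - 3/2*(-4)))**2 = 375 + (8 + (-43/2 + 6))**2 = 375 + (8 - 31/2)**2 = 375 + (-15/2)**2 = 375 + 225/4 = 1725/4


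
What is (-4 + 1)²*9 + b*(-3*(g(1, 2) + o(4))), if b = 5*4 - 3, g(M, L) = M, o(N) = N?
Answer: -174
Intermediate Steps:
b = 17 (b = 20 - 3 = 17)
(-4 + 1)²*9 + b*(-3*(g(1, 2) + o(4))) = (-4 + 1)²*9 + 17*(-3*(1 + 4)) = (-3)²*9 + 17*(-3*5) = 9*9 + 17*(-15) = 81 - 255 = -174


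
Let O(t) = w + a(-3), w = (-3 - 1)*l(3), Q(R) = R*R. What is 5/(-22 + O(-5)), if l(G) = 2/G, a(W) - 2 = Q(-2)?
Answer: -15/56 ≈ -0.26786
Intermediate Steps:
Q(R) = R**2
a(W) = 6 (a(W) = 2 + (-2)**2 = 2 + 4 = 6)
w = -8/3 (w = (-3 - 1)*(2/3) = -8/3 ≈ -2.6667)
O(t) = 10/3 (O(t) = -8/3 + 6 = 10/3)
5/(-22 + O(-5)) = 5/(-22 + 10/3) = 5/(-56/3) = 5*(-3/56) = -15/56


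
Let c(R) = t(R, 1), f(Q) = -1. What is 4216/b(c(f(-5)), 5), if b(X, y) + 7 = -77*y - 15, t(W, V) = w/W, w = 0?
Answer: -4216/407 ≈ -10.359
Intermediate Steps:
t(W, V) = 0 (t(W, V) = 0/W = 0)
c(R) = 0
b(X, y) = -22 - 77*y (b(X, y) = -7 + (-77*y - 15) = -7 + (-15 - 77*y) = -22 - 77*y)
4216/b(c(f(-5)), 5) = 4216/(-22 - 77*5) = 4216/(-22 - 385) = 4216/(-407) = 4216*(-1/407) = -4216/407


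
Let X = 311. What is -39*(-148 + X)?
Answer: -6357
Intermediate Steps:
-39*(-148 + X) = -39*(-148 + 311) = -39*163 = -6357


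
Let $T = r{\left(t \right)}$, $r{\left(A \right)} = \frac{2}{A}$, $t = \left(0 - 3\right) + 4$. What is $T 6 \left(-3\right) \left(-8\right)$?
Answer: $288$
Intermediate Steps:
$t = 1$ ($t = -3 + 4 = 1$)
$T = 2$ ($T = \frac{2}{1} = 2 \cdot 1 = 2$)
$T 6 \left(-3\right) \left(-8\right) = 2 \cdot 6 \left(-3\right) \left(-8\right) = 2 \left(-18\right) \left(-8\right) = \left(-36\right) \left(-8\right) = 288$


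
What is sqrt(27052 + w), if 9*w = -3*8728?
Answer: 2*sqrt(54321)/3 ≈ 155.38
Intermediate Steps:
w = -8728/3 (w = (-3*8728)/9 = (1/9)*(-26184) = -8728/3 ≈ -2909.3)
sqrt(27052 + w) = sqrt(27052 - 8728/3) = sqrt(72428/3) = 2*sqrt(54321)/3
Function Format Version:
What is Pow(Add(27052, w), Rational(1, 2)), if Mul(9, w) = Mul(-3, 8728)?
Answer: Mul(Rational(2, 3), Pow(54321, Rational(1, 2))) ≈ 155.38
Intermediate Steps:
w = Rational(-8728, 3) (w = Mul(Rational(1, 9), Mul(-3, 8728)) = Mul(Rational(1, 9), -26184) = Rational(-8728, 3) ≈ -2909.3)
Pow(Add(27052, w), Rational(1, 2)) = Pow(Add(27052, Rational(-8728, 3)), Rational(1, 2)) = Pow(Rational(72428, 3), Rational(1, 2)) = Mul(Rational(2, 3), Pow(54321, Rational(1, 2)))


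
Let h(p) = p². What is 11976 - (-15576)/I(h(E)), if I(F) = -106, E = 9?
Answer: 626940/53 ≈ 11829.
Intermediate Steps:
11976 - (-15576)/I(h(E)) = 11976 - (-15576)/(-106) = 11976 - (-15576)*(-1)/106 = 11976 - 1*7788/53 = 11976 - 7788/53 = 626940/53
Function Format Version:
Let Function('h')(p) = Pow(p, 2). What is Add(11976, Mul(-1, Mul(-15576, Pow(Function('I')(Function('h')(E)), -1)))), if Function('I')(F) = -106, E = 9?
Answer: Rational(626940, 53) ≈ 11829.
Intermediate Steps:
Add(11976, Mul(-1, Mul(-15576, Pow(Function('I')(Function('h')(E)), -1)))) = Add(11976, Mul(-1, Mul(-15576, Pow(-106, -1)))) = Add(11976, Mul(-1, Mul(-15576, Rational(-1, 106)))) = Add(11976, Mul(-1, Rational(7788, 53))) = Add(11976, Rational(-7788, 53)) = Rational(626940, 53)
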